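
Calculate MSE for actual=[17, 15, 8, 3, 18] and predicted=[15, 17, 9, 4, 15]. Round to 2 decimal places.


Differences: [2, -2, -1, -1, 3]
Squared errors: [4, 4, 1, 1, 9]
Sum of squared errors = 19
MSE = 19 / 5 = 3.80

3.80


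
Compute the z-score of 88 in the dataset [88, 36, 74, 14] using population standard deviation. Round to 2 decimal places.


Mean = (88 + 36 + 74 + 14) / 4 = 53.0
Variance = sum((x_i - mean)^2) / n = 869.0
Std = sqrt(869.0) = 29.4788
Z = (x - mean) / std
= (88 - 53.0) / 29.4788
= 35.0 / 29.4788
= 1.19

1.19


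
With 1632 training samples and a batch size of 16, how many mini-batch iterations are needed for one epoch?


Iterations per epoch = dataset_size / batch_size
= 1632 / 16
= 102

102


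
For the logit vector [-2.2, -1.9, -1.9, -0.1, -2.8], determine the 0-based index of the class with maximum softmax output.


Softmax is a monotonic transformation, so it preserves the argmax.
We need to find the index of the maximum logit.
Index 0: -2.2
Index 1: -1.9
Index 2: -1.9
Index 3: -0.1
Index 4: -2.8
Maximum logit = -0.1 at index 3

3


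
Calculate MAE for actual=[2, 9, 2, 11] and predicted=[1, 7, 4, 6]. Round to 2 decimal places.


Absolute errors: [1, 2, 2, 5]
Sum of absolute errors = 10
MAE = 10 / 4 = 2.50

2.50


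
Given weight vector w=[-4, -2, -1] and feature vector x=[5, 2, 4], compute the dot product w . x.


Element-wise products:
-4 * 5 = -20
-2 * 2 = -4
-1 * 4 = -4
Sum = -20 + -4 + -4
= -28

-28


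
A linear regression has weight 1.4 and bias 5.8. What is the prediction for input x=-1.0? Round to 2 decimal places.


y = 1.4 * -1.0 + (5.8)
= -1.4 + (5.8)
= 4.40

4.40


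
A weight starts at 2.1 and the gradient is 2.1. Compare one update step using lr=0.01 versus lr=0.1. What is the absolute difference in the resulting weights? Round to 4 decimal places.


With lr=0.01: w_new = 2.1 - 0.01 * 2.1 = 2.079
With lr=0.1: w_new = 2.1 - 0.1 * 2.1 = 1.89
Absolute difference = |2.079 - 1.89|
= 0.1890

0.1890


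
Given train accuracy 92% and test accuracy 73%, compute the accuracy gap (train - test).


Gap = train_accuracy - test_accuracy
= 92 - 73
= 19%
This gap suggests the model is overfitting.

19


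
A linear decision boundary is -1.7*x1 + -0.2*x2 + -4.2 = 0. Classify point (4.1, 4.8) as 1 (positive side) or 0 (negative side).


Compute -1.7 * 4.1 + -0.2 * 4.8 + -4.2
= -6.97 + -0.96 + -4.2
= -12.13
Since -12.13 < 0, the point is on the negative side.

0


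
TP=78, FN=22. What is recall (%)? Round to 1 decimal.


Recall = TP / (TP + FN) * 100
= 78 / (78 + 22)
= 78 / 100
= 0.78
= 78.0%

78.0


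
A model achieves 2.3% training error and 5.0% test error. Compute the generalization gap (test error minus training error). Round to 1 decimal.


Generalization gap = test_error - train_error
= 5.0 - 2.3
= 2.7%
A moderate gap.

2.7


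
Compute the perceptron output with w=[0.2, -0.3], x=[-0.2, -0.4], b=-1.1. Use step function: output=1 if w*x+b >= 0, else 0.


z = w . x + b
= 0.2*-0.2 + -0.3*-0.4 + -1.1
= -0.04 + 0.12 + -1.1
= 0.08 + -1.1
= -1.02
Since z = -1.02 < 0, output = 0

0


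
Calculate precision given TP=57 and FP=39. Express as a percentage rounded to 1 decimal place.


Precision = TP / (TP + FP) * 100
= 57 / (57 + 39)
= 57 / 96
= 0.5938
= 59.4%

59.4


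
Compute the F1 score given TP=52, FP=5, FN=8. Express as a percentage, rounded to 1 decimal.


Precision = TP / (TP + FP) = 52 / 57 = 0.9123
Recall = TP / (TP + FN) = 52 / 60 = 0.8667
F1 = 2 * P * R / (P + R)
= 2 * 0.9123 * 0.8667 / (0.9123 + 0.8667)
= 1.5813 / 1.7789
= 0.8889
As percentage: 88.9%

88.9


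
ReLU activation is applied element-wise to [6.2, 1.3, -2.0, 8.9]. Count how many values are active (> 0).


ReLU(x) = max(0, x) for each element:
ReLU(6.2) = 6.2
ReLU(1.3) = 1.3
ReLU(-2.0) = 0
ReLU(8.9) = 8.9
Active neurons (>0): 3

3


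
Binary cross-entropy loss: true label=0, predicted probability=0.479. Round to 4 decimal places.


For y=0: Loss = -log(1-p)
= -log(1 - 0.479)
= -log(0.521)
= -(-0.652)
= 0.6520

0.6520


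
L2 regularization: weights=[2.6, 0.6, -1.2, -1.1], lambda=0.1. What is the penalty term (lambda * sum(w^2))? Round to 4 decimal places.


Squaring each weight:
2.6^2 = 6.76
0.6^2 = 0.36
(-1.2)^2 = 1.44
(-1.1)^2 = 1.21
Sum of squares = 9.77
Penalty = 0.1 * 9.77 = 0.9770

0.9770


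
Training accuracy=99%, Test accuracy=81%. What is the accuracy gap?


Gap = train_accuracy - test_accuracy
= 99 - 81
= 18%
This gap suggests the model is overfitting.

18


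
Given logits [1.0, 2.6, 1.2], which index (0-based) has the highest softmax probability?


Softmax is a monotonic transformation, so it preserves the argmax.
We need to find the index of the maximum logit.
Index 0: 1.0
Index 1: 2.6
Index 2: 1.2
Maximum logit = 2.6 at index 1

1


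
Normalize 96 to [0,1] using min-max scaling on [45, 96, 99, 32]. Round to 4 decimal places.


Min = 32, Max = 99
Range = 99 - 32 = 67
Scaled = (x - min) / (max - min)
= (96 - 32) / 67
= 64 / 67
= 0.9552

0.9552


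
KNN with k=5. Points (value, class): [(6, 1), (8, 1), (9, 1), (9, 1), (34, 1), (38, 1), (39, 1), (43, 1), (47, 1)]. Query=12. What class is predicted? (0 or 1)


Distances from query 12:
Point 9 (class 1): distance = 3
Point 9 (class 1): distance = 3
Point 8 (class 1): distance = 4
Point 6 (class 1): distance = 6
Point 34 (class 1): distance = 22
K=5 nearest neighbors: classes = [1, 1, 1, 1, 1]
Votes for class 1: 5 / 5
Majority vote => class 1

1


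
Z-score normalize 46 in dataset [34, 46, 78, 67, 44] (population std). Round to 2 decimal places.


Mean = (34 + 46 + 78 + 67 + 44) / 5 = 53.8
Variance = sum((x_i - mean)^2) / n = 261.76
Std = sqrt(261.76) = 16.179
Z = (x - mean) / std
= (46 - 53.8) / 16.179
= -7.8 / 16.179
= -0.48

-0.48


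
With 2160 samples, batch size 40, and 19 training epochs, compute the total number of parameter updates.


Iterations per epoch = 2160 / 40 = 54
Total updates = iterations_per_epoch * epochs
= 54 * 19
= 1026

1026


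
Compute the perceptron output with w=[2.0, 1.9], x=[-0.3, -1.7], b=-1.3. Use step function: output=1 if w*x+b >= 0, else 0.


z = w . x + b
= 2.0*-0.3 + 1.9*-1.7 + -1.3
= -0.6 + -3.23 + -1.3
= -3.83 + -1.3
= -5.13
Since z = -5.13 < 0, output = 0

0


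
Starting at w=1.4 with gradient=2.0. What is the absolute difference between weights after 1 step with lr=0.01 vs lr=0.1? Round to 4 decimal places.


With lr=0.01: w_new = 1.4 - 0.01 * 2.0 = 1.38
With lr=0.1: w_new = 1.4 - 0.1 * 2.0 = 1.2
Absolute difference = |1.38 - 1.2|
= 0.1800

0.1800


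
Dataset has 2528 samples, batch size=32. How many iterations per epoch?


Iterations per epoch = dataset_size / batch_size
= 2528 / 32
= 79

79


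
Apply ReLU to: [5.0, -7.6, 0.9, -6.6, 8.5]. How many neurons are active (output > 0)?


ReLU(x) = max(0, x) for each element:
ReLU(5.0) = 5.0
ReLU(-7.6) = 0
ReLU(0.9) = 0.9
ReLU(-6.6) = 0
ReLU(8.5) = 8.5
Active neurons (>0): 3

3


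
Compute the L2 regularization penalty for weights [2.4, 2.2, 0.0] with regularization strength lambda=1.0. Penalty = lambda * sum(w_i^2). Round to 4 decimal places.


Squaring each weight:
2.4^2 = 5.76
2.2^2 = 4.84
0.0^2 = 0.0
Sum of squares = 10.6
Penalty = 1.0 * 10.6 = 10.6000

10.6000


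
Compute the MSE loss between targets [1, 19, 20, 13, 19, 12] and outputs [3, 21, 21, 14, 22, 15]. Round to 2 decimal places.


Differences: [-2, -2, -1, -1, -3, -3]
Squared errors: [4, 4, 1, 1, 9, 9]
Sum of squared errors = 28
MSE = 28 / 6 = 4.67

4.67


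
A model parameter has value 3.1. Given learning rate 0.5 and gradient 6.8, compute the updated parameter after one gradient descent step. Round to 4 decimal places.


w_new = w_old - lr * gradient
= 3.1 - 0.5 * 6.8
= 3.1 - (3.4)
= -0.3000

-0.3000


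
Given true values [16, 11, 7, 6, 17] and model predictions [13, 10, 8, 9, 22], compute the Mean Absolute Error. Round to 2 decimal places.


Absolute errors: [3, 1, 1, 3, 5]
Sum of absolute errors = 13
MAE = 13 / 5 = 2.60

2.60


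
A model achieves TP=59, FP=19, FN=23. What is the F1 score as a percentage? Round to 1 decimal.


Precision = TP / (TP + FP) = 59 / 78 = 0.7564
Recall = TP / (TP + FN) = 59 / 82 = 0.7195
F1 = 2 * P * R / (P + R)
= 2 * 0.7564 * 0.7195 / (0.7564 + 0.7195)
= 1.0885 / 1.4759
= 0.7375
As percentage: 73.8%

73.8


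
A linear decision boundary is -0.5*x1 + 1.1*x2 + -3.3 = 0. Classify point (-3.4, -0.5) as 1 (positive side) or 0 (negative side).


Compute -0.5 * -3.4 + 1.1 * -0.5 + -3.3
= 1.7 + -0.55 + -3.3
= -2.15
Since -2.15 < 0, the point is on the negative side.

0


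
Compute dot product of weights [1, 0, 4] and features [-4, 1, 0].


Element-wise products:
1 * -4 = -4
0 * 1 = 0
4 * 0 = 0
Sum = -4 + 0 + 0
= -4

-4


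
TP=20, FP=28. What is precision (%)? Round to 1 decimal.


Precision = TP / (TP + FP) * 100
= 20 / (20 + 28)
= 20 / 48
= 0.4167
= 41.7%

41.7


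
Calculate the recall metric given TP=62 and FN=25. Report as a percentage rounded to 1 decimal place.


Recall = TP / (TP + FN) * 100
= 62 / (62 + 25)
= 62 / 87
= 0.7126
= 71.3%

71.3


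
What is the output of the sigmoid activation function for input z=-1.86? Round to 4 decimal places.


sigmoid(z) = 1 / (1 + exp(-z))
exp(-(-1.86)) = exp(1.86) = 6.4237
1 + 6.4237 = 7.4237
1 / 7.4237 = 0.1347

0.1347


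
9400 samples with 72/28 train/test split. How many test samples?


Train samples = 9400 * 72% = 6768
Test samples = 9400 - 6768
= 2632

2632


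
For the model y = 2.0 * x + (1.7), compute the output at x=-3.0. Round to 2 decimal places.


y = 2.0 * -3.0 + (1.7)
= -6.0 + (1.7)
= -4.30

-4.30


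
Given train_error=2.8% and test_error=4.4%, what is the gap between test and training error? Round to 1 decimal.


Generalization gap = test_error - train_error
= 4.4 - 2.8
= 1.6%
A small gap suggests good generalization.

1.6


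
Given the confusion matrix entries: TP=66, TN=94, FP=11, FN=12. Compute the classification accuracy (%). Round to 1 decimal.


Accuracy = (TP + TN) / (TP + TN + FP + FN) * 100
= (66 + 94) / (66 + 94 + 11 + 12)
= 160 / 183
= 0.8743
= 87.4%

87.4


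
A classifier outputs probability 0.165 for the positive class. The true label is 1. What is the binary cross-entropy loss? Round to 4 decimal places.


For y=1: Loss = -log(p)
= -log(0.165)
= -(-1.8018)
= 1.8018

1.8018


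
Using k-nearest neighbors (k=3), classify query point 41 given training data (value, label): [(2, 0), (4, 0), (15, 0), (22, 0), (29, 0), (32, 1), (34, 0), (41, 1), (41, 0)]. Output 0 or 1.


Distances from query 41:
Point 41 (class 0): distance = 0
Point 41 (class 1): distance = 0
Point 34 (class 0): distance = 7
K=3 nearest neighbors: classes = [0, 1, 0]
Votes for class 1: 1 / 3
Majority vote => class 0

0


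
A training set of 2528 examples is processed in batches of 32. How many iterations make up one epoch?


Iterations per epoch = dataset_size / batch_size
= 2528 / 32
= 79

79


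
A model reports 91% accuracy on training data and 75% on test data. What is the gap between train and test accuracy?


Gap = train_accuracy - test_accuracy
= 91 - 75
= 16%
This gap suggests the model is overfitting.

16


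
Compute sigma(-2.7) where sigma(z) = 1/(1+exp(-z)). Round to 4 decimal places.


sigmoid(z) = 1 / (1 + exp(-z))
exp(-(-2.7)) = exp(2.7) = 14.8797
1 + 14.8797 = 15.8797
1 / 15.8797 = 0.0630

0.0630


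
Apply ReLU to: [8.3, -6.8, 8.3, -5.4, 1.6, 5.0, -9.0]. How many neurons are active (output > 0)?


ReLU(x) = max(0, x) for each element:
ReLU(8.3) = 8.3
ReLU(-6.8) = 0
ReLU(8.3) = 8.3
ReLU(-5.4) = 0
ReLU(1.6) = 1.6
ReLU(5.0) = 5.0
ReLU(-9.0) = 0
Active neurons (>0): 4

4


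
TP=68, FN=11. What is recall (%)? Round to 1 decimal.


Recall = TP / (TP + FN) * 100
= 68 / (68 + 11)
= 68 / 79
= 0.8608
= 86.1%

86.1


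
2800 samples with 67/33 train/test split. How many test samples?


Train samples = 2800 * 67% = 1876
Test samples = 2800 - 1876
= 924

924


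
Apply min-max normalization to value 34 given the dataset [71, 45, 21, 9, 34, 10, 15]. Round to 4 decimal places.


Min = 9, Max = 71
Range = 71 - 9 = 62
Scaled = (x - min) / (max - min)
= (34 - 9) / 62
= 25 / 62
= 0.4032

0.4032


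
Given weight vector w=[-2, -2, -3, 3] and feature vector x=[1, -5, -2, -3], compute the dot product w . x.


Element-wise products:
-2 * 1 = -2
-2 * -5 = 10
-3 * -2 = 6
3 * -3 = -9
Sum = -2 + 10 + 6 + -9
= 5

5


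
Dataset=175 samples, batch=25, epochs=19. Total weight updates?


Iterations per epoch = 175 / 25 = 7
Total updates = iterations_per_epoch * epochs
= 7 * 19
= 133

133


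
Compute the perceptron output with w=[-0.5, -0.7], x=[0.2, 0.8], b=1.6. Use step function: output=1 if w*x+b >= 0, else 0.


z = w . x + b
= -0.5*0.2 + -0.7*0.8 + 1.6
= -0.1 + -0.56 + 1.6
= -0.66 + 1.6
= 0.94
Since z = 0.94 >= 0, output = 1

1


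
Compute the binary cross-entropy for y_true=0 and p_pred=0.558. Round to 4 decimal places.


For y=0: Loss = -log(1-p)
= -log(1 - 0.558)
= -log(0.442)
= -(-0.8164)
= 0.8164

0.8164


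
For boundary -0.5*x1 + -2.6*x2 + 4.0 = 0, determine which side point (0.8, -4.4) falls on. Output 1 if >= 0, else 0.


Compute -0.5 * 0.8 + -2.6 * -4.4 + 4.0
= -0.4 + 11.44 + 4.0
= 15.04
Since 15.04 >= 0, the point is on the positive side.

1


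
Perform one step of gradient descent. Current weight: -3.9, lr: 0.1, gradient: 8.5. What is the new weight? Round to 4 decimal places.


w_new = w_old - lr * gradient
= -3.9 - 0.1 * 8.5
= -3.9 - (0.85)
= -4.7500

-4.7500


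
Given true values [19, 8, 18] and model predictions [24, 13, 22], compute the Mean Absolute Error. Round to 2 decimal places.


Absolute errors: [5, 5, 4]
Sum of absolute errors = 14
MAE = 14 / 3 = 4.67

4.67


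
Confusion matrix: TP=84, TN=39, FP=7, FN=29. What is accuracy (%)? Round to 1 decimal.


Accuracy = (TP + TN) / (TP + TN + FP + FN) * 100
= (84 + 39) / (84 + 39 + 7 + 29)
= 123 / 159
= 0.7736
= 77.4%

77.4


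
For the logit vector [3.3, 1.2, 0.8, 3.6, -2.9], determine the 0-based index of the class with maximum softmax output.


Softmax is a monotonic transformation, so it preserves the argmax.
We need to find the index of the maximum logit.
Index 0: 3.3
Index 1: 1.2
Index 2: 0.8
Index 3: 3.6
Index 4: -2.9
Maximum logit = 3.6 at index 3

3


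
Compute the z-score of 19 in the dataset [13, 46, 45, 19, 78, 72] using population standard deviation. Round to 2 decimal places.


Mean = (13 + 46 + 45 + 19 + 78 + 72) / 6 = 45.5
Variance = sum((x_i - mean)^2) / n = 586.25
Std = sqrt(586.25) = 24.2126
Z = (x - mean) / std
= (19 - 45.5) / 24.2126
= -26.5 / 24.2126
= -1.09

-1.09


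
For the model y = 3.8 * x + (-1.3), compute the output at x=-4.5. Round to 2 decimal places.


y = 3.8 * -4.5 + (-1.3)
= -17.1 + (-1.3)
= -18.40

-18.40


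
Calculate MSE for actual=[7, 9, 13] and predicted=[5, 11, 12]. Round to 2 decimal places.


Differences: [2, -2, 1]
Squared errors: [4, 4, 1]
Sum of squared errors = 9
MSE = 9 / 3 = 3.00

3.00


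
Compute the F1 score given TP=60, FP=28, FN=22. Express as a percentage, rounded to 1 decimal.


Precision = TP / (TP + FP) = 60 / 88 = 0.6818
Recall = TP / (TP + FN) = 60 / 82 = 0.7317
F1 = 2 * P * R / (P + R)
= 2 * 0.6818 * 0.7317 / (0.6818 + 0.7317)
= 0.9978 / 1.4135
= 0.7059
As percentage: 70.6%

70.6


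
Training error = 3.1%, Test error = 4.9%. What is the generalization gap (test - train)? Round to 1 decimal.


Generalization gap = test_error - train_error
= 4.9 - 3.1
= 1.8%
A small gap suggests good generalization.

1.8


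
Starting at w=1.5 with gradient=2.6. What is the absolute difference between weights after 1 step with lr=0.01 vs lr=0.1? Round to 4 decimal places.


With lr=0.01: w_new = 1.5 - 0.01 * 2.6 = 1.474
With lr=0.1: w_new = 1.5 - 0.1 * 2.6 = 1.24
Absolute difference = |1.474 - 1.24|
= 0.2340

0.2340


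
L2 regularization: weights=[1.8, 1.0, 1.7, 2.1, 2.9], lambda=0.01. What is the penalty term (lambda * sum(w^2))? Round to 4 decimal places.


Squaring each weight:
1.8^2 = 3.24
1.0^2 = 1.0
1.7^2 = 2.89
2.1^2 = 4.41
2.9^2 = 8.41
Sum of squares = 19.95
Penalty = 0.01 * 19.95 = 0.1995

0.1995


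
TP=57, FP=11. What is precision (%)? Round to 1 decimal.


Precision = TP / (TP + FP) * 100
= 57 / (57 + 11)
= 57 / 68
= 0.8382
= 83.8%

83.8


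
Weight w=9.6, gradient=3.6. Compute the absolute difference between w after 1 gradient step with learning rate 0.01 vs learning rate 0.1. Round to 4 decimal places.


With lr=0.01: w_new = 9.6 - 0.01 * 3.6 = 9.564
With lr=0.1: w_new = 9.6 - 0.1 * 3.6 = 9.24
Absolute difference = |9.564 - 9.24|
= 0.3240

0.3240


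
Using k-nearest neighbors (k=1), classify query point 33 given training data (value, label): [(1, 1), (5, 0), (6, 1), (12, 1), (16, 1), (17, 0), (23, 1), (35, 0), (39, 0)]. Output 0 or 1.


Distances from query 33:
Point 35 (class 0): distance = 2
K=1 nearest neighbors: classes = [0]
Votes for class 1: 0 / 1
Majority vote => class 0

0


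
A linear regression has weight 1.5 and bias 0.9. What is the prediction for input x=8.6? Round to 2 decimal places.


y = 1.5 * 8.6 + (0.9)
= 12.9 + (0.9)
= 13.80

13.80


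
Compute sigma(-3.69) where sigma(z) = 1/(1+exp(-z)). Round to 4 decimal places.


sigmoid(z) = 1 / (1 + exp(-z))
exp(-(-3.69)) = exp(3.69) = 40.0448
1 + 40.0448 = 41.0448
1 / 41.0448 = 0.0244

0.0244


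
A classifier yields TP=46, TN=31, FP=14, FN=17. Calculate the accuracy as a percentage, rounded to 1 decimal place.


Accuracy = (TP + TN) / (TP + TN + FP + FN) * 100
= (46 + 31) / (46 + 31 + 14 + 17)
= 77 / 108
= 0.713
= 71.3%

71.3


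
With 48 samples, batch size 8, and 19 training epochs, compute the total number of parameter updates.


Iterations per epoch = 48 / 8 = 6
Total updates = iterations_per_epoch * epochs
= 6 * 19
= 114

114


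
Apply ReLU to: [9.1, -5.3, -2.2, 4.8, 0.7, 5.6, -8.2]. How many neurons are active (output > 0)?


ReLU(x) = max(0, x) for each element:
ReLU(9.1) = 9.1
ReLU(-5.3) = 0
ReLU(-2.2) = 0
ReLU(4.8) = 4.8
ReLU(0.7) = 0.7
ReLU(5.6) = 5.6
ReLU(-8.2) = 0
Active neurons (>0): 4

4


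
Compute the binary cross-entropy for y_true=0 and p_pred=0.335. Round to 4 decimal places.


For y=0: Loss = -log(1-p)
= -log(1 - 0.335)
= -log(0.665)
= -(-0.408)
= 0.4080

0.4080


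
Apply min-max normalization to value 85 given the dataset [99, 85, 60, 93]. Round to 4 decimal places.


Min = 60, Max = 99
Range = 99 - 60 = 39
Scaled = (x - min) / (max - min)
= (85 - 60) / 39
= 25 / 39
= 0.6410

0.6410


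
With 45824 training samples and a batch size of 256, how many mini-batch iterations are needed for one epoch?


Iterations per epoch = dataset_size / batch_size
= 45824 / 256
= 179

179


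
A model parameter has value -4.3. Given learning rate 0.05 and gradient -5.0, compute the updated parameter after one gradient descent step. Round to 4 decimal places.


w_new = w_old - lr * gradient
= -4.3 - 0.05 * -5.0
= -4.3 - (-0.25)
= -4.0500

-4.0500


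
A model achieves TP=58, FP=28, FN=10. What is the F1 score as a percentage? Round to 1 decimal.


Precision = TP / (TP + FP) = 58 / 86 = 0.6744
Recall = TP / (TP + FN) = 58 / 68 = 0.8529
F1 = 2 * P * R / (P + R)
= 2 * 0.6744 * 0.8529 / (0.6744 + 0.8529)
= 1.1505 / 1.5274
= 0.7532
As percentage: 75.3%

75.3


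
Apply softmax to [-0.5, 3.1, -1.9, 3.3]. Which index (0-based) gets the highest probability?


Softmax is a monotonic transformation, so it preserves the argmax.
We need to find the index of the maximum logit.
Index 0: -0.5
Index 1: 3.1
Index 2: -1.9
Index 3: 3.3
Maximum logit = 3.3 at index 3

3


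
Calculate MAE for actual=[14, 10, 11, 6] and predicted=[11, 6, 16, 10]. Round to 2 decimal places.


Absolute errors: [3, 4, 5, 4]
Sum of absolute errors = 16
MAE = 16 / 4 = 4.00

4.00


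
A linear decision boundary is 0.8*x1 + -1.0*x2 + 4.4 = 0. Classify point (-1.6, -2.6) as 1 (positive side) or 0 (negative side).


Compute 0.8 * -1.6 + -1.0 * -2.6 + 4.4
= -1.28 + 2.6 + 4.4
= 5.72
Since 5.72 >= 0, the point is on the positive side.

1


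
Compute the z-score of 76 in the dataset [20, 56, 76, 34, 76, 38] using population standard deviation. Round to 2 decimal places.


Mean = (20 + 56 + 76 + 34 + 76 + 38) / 6 = 50.0
Variance = sum((x_i - mean)^2) / n = 448.0
Std = sqrt(448.0) = 21.166
Z = (x - mean) / std
= (76 - 50.0) / 21.166
= 26.0 / 21.166
= 1.23

1.23


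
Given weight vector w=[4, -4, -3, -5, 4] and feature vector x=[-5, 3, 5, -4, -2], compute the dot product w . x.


Element-wise products:
4 * -5 = -20
-4 * 3 = -12
-3 * 5 = -15
-5 * -4 = 20
4 * -2 = -8
Sum = -20 + -12 + -15 + 20 + -8
= -35

-35


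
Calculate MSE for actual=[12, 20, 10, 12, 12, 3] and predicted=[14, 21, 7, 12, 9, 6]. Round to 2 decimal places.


Differences: [-2, -1, 3, 0, 3, -3]
Squared errors: [4, 1, 9, 0, 9, 9]
Sum of squared errors = 32
MSE = 32 / 6 = 5.33

5.33


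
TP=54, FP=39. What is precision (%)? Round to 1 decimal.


Precision = TP / (TP + FP) * 100
= 54 / (54 + 39)
= 54 / 93
= 0.5806
= 58.1%

58.1


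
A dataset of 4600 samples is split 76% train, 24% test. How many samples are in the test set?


Train samples = 4600 * 76% = 3496
Test samples = 4600 - 3496
= 1104

1104


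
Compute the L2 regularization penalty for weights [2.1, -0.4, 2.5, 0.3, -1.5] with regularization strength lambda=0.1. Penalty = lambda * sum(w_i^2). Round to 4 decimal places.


Squaring each weight:
2.1^2 = 4.41
(-0.4)^2 = 0.16
2.5^2 = 6.25
0.3^2 = 0.09
(-1.5)^2 = 2.25
Sum of squares = 13.16
Penalty = 0.1 * 13.16 = 1.3160

1.3160


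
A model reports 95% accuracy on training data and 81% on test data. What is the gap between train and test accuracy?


Gap = train_accuracy - test_accuracy
= 95 - 81
= 14%
This gap suggests the model is overfitting.

14


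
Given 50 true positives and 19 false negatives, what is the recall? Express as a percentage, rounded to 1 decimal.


Recall = TP / (TP + FN) * 100
= 50 / (50 + 19)
= 50 / 69
= 0.7246
= 72.5%

72.5


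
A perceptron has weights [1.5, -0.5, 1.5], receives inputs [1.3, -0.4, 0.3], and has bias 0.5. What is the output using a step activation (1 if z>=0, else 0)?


z = w . x + b
= 1.5*1.3 + -0.5*-0.4 + 1.5*0.3 + 0.5
= 1.95 + 0.2 + 0.45 + 0.5
= 2.6 + 0.5
= 3.1
Since z = 3.1 >= 0, output = 1

1


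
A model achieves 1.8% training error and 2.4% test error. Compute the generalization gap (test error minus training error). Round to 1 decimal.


Generalization gap = test_error - train_error
= 2.4 - 1.8
= 0.6%
A small gap suggests good generalization.

0.6


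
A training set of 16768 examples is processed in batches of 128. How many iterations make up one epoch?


Iterations per epoch = dataset_size / batch_size
= 16768 / 128
= 131

131


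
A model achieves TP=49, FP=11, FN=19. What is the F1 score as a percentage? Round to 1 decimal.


Precision = TP / (TP + FP) = 49 / 60 = 0.8167
Recall = TP / (TP + FN) = 49 / 68 = 0.7206
F1 = 2 * P * R / (P + R)
= 2 * 0.8167 * 0.7206 / (0.8167 + 0.7206)
= 1.177 / 1.5373
= 0.7656
As percentage: 76.6%

76.6


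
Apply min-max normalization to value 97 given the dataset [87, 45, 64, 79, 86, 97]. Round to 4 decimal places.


Min = 45, Max = 97
Range = 97 - 45 = 52
Scaled = (x - min) / (max - min)
= (97 - 45) / 52
= 52 / 52
= 1.0000

1.0000


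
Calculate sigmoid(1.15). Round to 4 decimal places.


sigmoid(z) = 1 / (1 + exp(-z))
exp(-(1.15)) = exp(-1.15) = 0.3166
1 + 0.3166 = 1.3166
1 / 1.3166 = 0.7595

0.7595


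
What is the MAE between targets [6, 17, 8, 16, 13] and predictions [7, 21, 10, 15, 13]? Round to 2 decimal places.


Absolute errors: [1, 4, 2, 1, 0]
Sum of absolute errors = 8
MAE = 8 / 5 = 1.60

1.60


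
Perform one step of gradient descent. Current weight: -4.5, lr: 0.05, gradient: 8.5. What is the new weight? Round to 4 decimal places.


w_new = w_old - lr * gradient
= -4.5 - 0.05 * 8.5
= -4.5 - (0.425)
= -4.9250

-4.9250


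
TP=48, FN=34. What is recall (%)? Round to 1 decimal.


Recall = TP / (TP + FN) * 100
= 48 / (48 + 34)
= 48 / 82
= 0.5854
= 58.5%

58.5


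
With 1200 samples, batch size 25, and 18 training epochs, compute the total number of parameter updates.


Iterations per epoch = 1200 / 25 = 48
Total updates = iterations_per_epoch * epochs
= 48 * 18
= 864

864


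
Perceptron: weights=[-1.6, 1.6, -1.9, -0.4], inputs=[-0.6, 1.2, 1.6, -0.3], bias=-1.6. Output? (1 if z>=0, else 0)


z = w . x + b
= -1.6*-0.6 + 1.6*1.2 + -1.9*1.6 + -0.4*-0.3 + -1.6
= 0.96 + 1.92 + -3.04 + 0.12 + -1.6
= -0.04 + -1.6
= -1.64
Since z = -1.64 < 0, output = 0

0


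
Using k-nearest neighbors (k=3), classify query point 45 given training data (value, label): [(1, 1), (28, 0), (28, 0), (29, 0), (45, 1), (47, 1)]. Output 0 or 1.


Distances from query 45:
Point 45 (class 1): distance = 0
Point 47 (class 1): distance = 2
Point 29 (class 0): distance = 16
K=3 nearest neighbors: classes = [1, 1, 0]
Votes for class 1: 2 / 3
Majority vote => class 1

1


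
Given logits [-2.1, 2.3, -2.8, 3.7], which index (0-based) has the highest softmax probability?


Softmax is a monotonic transformation, so it preserves the argmax.
We need to find the index of the maximum logit.
Index 0: -2.1
Index 1: 2.3
Index 2: -2.8
Index 3: 3.7
Maximum logit = 3.7 at index 3

3


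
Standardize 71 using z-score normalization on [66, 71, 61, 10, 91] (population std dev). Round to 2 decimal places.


Mean = (66 + 71 + 61 + 10 + 91) / 5 = 59.8
Variance = sum((x_i - mean)^2) / n = 723.76
Std = sqrt(723.76) = 26.9028
Z = (x - mean) / std
= (71 - 59.8) / 26.9028
= 11.2 / 26.9028
= 0.42

0.42


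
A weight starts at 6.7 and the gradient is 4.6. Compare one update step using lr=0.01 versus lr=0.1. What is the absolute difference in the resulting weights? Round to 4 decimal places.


With lr=0.01: w_new = 6.7 - 0.01 * 4.6 = 6.654
With lr=0.1: w_new = 6.7 - 0.1 * 4.6 = 6.24
Absolute difference = |6.654 - 6.24|
= 0.4140

0.4140


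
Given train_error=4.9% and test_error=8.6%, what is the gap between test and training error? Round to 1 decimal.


Generalization gap = test_error - train_error
= 8.6 - 4.9
= 3.7%
A moderate gap.

3.7


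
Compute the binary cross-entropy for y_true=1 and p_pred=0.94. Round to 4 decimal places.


For y=1: Loss = -log(p)
= -log(0.94)
= -(-0.0619)
= 0.0619

0.0619


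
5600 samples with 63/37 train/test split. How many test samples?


Train samples = 5600 * 63% = 3528
Test samples = 5600 - 3528
= 2072

2072


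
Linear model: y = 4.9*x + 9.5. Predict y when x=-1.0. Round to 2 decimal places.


y = 4.9 * -1.0 + (9.5)
= -4.9 + (9.5)
= 4.60

4.60


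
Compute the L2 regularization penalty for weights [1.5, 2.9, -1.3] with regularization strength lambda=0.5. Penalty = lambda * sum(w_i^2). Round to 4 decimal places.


Squaring each weight:
1.5^2 = 2.25
2.9^2 = 8.41
(-1.3)^2 = 1.69
Sum of squares = 12.35
Penalty = 0.5 * 12.35 = 6.1750

6.1750


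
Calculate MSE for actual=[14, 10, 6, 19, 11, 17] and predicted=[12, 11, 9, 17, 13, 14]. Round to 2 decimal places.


Differences: [2, -1, -3, 2, -2, 3]
Squared errors: [4, 1, 9, 4, 4, 9]
Sum of squared errors = 31
MSE = 31 / 6 = 5.17

5.17


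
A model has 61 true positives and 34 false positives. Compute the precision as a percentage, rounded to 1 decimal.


Precision = TP / (TP + FP) * 100
= 61 / (61 + 34)
= 61 / 95
= 0.6421
= 64.2%

64.2


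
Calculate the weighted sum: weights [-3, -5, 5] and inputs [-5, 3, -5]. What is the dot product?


Element-wise products:
-3 * -5 = 15
-5 * 3 = -15
5 * -5 = -25
Sum = 15 + -15 + -25
= -25

-25


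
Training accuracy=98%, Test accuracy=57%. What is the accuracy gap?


Gap = train_accuracy - test_accuracy
= 98 - 57
= 41%
This large gap strongly indicates overfitting.

41


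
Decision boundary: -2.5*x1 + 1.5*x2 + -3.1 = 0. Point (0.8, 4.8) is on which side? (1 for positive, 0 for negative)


Compute -2.5 * 0.8 + 1.5 * 4.8 + -3.1
= -2.0 + 7.2 + -3.1
= 2.1
Since 2.1 >= 0, the point is on the positive side.

1


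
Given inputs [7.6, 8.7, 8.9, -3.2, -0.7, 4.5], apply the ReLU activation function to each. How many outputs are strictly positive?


ReLU(x) = max(0, x) for each element:
ReLU(7.6) = 7.6
ReLU(8.7) = 8.7
ReLU(8.9) = 8.9
ReLU(-3.2) = 0
ReLU(-0.7) = 0
ReLU(4.5) = 4.5
Active neurons (>0): 4

4


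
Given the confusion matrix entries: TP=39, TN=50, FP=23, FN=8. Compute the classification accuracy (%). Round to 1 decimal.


Accuracy = (TP + TN) / (TP + TN + FP + FN) * 100
= (39 + 50) / (39 + 50 + 23 + 8)
= 89 / 120
= 0.7417
= 74.2%

74.2


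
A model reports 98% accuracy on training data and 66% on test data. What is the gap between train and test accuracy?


Gap = train_accuracy - test_accuracy
= 98 - 66
= 32%
This large gap strongly indicates overfitting.

32


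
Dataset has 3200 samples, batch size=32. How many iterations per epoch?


Iterations per epoch = dataset_size / batch_size
= 3200 / 32
= 100

100


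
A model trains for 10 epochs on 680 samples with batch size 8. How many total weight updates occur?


Iterations per epoch = 680 / 8 = 85
Total updates = iterations_per_epoch * epochs
= 85 * 10
= 850

850


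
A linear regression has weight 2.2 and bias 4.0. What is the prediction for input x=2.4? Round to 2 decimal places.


y = 2.2 * 2.4 + (4.0)
= 5.28 + (4.0)
= 9.28

9.28


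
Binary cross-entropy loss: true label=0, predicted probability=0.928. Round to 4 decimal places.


For y=0: Loss = -log(1-p)
= -log(1 - 0.928)
= -log(0.072)
= -(-2.6311)
= 2.6311

2.6311


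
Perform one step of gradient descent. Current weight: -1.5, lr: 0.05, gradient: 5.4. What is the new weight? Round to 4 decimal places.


w_new = w_old - lr * gradient
= -1.5 - 0.05 * 5.4
= -1.5 - (0.27)
= -1.7700

-1.7700


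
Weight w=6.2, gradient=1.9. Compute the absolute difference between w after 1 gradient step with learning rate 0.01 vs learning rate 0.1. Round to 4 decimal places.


With lr=0.01: w_new = 6.2 - 0.01 * 1.9 = 6.181
With lr=0.1: w_new = 6.2 - 0.1 * 1.9 = 6.01
Absolute difference = |6.181 - 6.01|
= 0.1710

0.1710


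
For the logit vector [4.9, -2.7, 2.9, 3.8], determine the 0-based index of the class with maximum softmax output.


Softmax is a monotonic transformation, so it preserves the argmax.
We need to find the index of the maximum logit.
Index 0: 4.9
Index 1: -2.7
Index 2: 2.9
Index 3: 3.8
Maximum logit = 4.9 at index 0

0


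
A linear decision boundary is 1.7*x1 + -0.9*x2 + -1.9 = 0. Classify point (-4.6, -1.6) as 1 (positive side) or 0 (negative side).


Compute 1.7 * -4.6 + -0.9 * -1.6 + -1.9
= -7.82 + 1.44 + -1.9
= -8.28
Since -8.28 < 0, the point is on the negative side.

0


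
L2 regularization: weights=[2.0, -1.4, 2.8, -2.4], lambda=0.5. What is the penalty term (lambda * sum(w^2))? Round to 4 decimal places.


Squaring each weight:
2.0^2 = 4.0
(-1.4)^2 = 1.96
2.8^2 = 7.84
(-2.4)^2 = 5.76
Sum of squares = 19.56
Penalty = 0.5 * 19.56 = 9.7800

9.7800


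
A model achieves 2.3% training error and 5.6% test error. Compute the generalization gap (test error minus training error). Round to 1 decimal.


Generalization gap = test_error - train_error
= 5.6 - 2.3
= 3.3%
A moderate gap.

3.3


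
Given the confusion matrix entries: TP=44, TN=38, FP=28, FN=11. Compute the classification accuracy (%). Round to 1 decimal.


Accuracy = (TP + TN) / (TP + TN + FP + FN) * 100
= (44 + 38) / (44 + 38 + 28 + 11)
= 82 / 121
= 0.6777
= 67.8%

67.8


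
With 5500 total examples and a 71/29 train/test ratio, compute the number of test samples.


Train samples = 5500 * 71% = 3905
Test samples = 5500 - 3905
= 1595

1595


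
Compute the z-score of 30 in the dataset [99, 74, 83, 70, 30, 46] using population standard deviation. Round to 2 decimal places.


Mean = (99 + 74 + 83 + 70 + 30 + 46) / 6 = 67.0
Variance = sum((x_i - mean)^2) / n = 524.6667
Std = sqrt(524.6667) = 22.9056
Z = (x - mean) / std
= (30 - 67.0) / 22.9056
= -37.0 / 22.9056
= -1.62

-1.62


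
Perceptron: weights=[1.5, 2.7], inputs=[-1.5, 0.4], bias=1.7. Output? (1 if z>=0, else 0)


z = w . x + b
= 1.5*-1.5 + 2.7*0.4 + 1.7
= -2.25 + 1.08 + 1.7
= -1.17 + 1.7
= 0.53
Since z = 0.53 >= 0, output = 1

1


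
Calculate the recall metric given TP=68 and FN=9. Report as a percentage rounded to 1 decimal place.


Recall = TP / (TP + FN) * 100
= 68 / (68 + 9)
= 68 / 77
= 0.8831
= 88.3%

88.3


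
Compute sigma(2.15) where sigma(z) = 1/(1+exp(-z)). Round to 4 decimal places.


sigmoid(z) = 1 / (1 + exp(-z))
exp(-(2.15)) = exp(-2.15) = 0.1165
1 + 0.1165 = 1.1165
1 / 1.1165 = 0.8957

0.8957


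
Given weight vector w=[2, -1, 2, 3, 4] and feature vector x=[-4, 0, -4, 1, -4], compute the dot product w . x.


Element-wise products:
2 * -4 = -8
-1 * 0 = 0
2 * -4 = -8
3 * 1 = 3
4 * -4 = -16
Sum = -8 + 0 + -8 + 3 + -16
= -29

-29


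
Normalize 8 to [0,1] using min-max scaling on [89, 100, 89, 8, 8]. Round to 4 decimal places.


Min = 8, Max = 100
Range = 100 - 8 = 92
Scaled = (x - min) / (max - min)
= (8 - 8) / 92
= 0 / 92
= 0.0000

0.0000


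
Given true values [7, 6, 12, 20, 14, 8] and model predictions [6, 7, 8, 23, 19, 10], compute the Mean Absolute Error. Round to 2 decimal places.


Absolute errors: [1, 1, 4, 3, 5, 2]
Sum of absolute errors = 16
MAE = 16 / 6 = 2.67

2.67


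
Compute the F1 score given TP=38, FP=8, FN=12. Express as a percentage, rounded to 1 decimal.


Precision = TP / (TP + FP) = 38 / 46 = 0.8261
Recall = TP / (TP + FN) = 38 / 50 = 0.76
F1 = 2 * P * R / (P + R)
= 2 * 0.8261 * 0.76 / (0.8261 + 0.76)
= 1.2557 / 1.5861
= 0.7917
As percentage: 79.2%

79.2


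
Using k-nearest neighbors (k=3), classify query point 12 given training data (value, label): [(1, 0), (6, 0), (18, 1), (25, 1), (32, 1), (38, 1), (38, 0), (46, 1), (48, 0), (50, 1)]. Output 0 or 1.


Distances from query 12:
Point 6 (class 0): distance = 6
Point 18 (class 1): distance = 6
Point 1 (class 0): distance = 11
K=3 nearest neighbors: classes = [0, 1, 0]
Votes for class 1: 1 / 3
Majority vote => class 0

0


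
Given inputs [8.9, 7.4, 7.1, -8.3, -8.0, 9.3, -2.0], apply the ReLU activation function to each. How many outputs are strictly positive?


ReLU(x) = max(0, x) for each element:
ReLU(8.9) = 8.9
ReLU(7.4) = 7.4
ReLU(7.1) = 7.1
ReLU(-8.3) = 0
ReLU(-8.0) = 0
ReLU(9.3) = 9.3
ReLU(-2.0) = 0
Active neurons (>0): 4

4


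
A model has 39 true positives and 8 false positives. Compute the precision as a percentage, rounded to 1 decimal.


Precision = TP / (TP + FP) * 100
= 39 / (39 + 8)
= 39 / 47
= 0.8298
= 83.0%

83.0


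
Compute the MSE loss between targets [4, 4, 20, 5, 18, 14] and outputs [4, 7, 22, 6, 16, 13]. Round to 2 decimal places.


Differences: [0, -3, -2, -1, 2, 1]
Squared errors: [0, 9, 4, 1, 4, 1]
Sum of squared errors = 19
MSE = 19 / 6 = 3.17

3.17


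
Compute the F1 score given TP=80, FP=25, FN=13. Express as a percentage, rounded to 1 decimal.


Precision = TP / (TP + FP) = 80 / 105 = 0.7619
Recall = TP / (TP + FN) = 80 / 93 = 0.8602
F1 = 2 * P * R / (P + R)
= 2 * 0.7619 * 0.8602 / (0.7619 + 0.8602)
= 1.3108 / 1.6221
= 0.8081
As percentage: 80.8%

80.8


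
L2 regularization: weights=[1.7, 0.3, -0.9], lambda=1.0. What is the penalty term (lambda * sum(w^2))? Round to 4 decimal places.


Squaring each weight:
1.7^2 = 2.89
0.3^2 = 0.09
(-0.9)^2 = 0.81
Sum of squares = 3.79
Penalty = 1.0 * 3.79 = 3.7900

3.7900


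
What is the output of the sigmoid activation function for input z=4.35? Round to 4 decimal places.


sigmoid(z) = 1 / (1 + exp(-z))
exp(-(4.35)) = exp(-4.35) = 0.0129
1 + 0.0129 = 1.0129
1 / 1.0129 = 0.9873

0.9873


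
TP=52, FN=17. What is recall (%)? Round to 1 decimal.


Recall = TP / (TP + FN) * 100
= 52 / (52 + 17)
= 52 / 69
= 0.7536
= 75.4%

75.4


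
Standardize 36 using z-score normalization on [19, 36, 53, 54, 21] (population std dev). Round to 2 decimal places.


Mean = (19 + 36 + 53 + 54 + 21) / 5 = 36.6
Variance = sum((x_i - mean)^2) / n = 225.04
Std = sqrt(225.04) = 15.0013
Z = (x - mean) / std
= (36 - 36.6) / 15.0013
= -0.6 / 15.0013
= -0.04

-0.04


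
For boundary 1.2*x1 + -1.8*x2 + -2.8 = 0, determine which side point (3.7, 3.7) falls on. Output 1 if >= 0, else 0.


Compute 1.2 * 3.7 + -1.8 * 3.7 + -2.8
= 4.44 + -6.66 + -2.8
= -5.02
Since -5.02 < 0, the point is on the negative side.

0


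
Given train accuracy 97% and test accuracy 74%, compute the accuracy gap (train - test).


Gap = train_accuracy - test_accuracy
= 97 - 74
= 23%
This large gap strongly indicates overfitting.

23


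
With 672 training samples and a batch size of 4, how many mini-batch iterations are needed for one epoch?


Iterations per epoch = dataset_size / batch_size
= 672 / 4
= 168

168


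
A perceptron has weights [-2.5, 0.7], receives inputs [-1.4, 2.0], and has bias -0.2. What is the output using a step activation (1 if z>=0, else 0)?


z = w . x + b
= -2.5*-1.4 + 0.7*2.0 + -0.2
= 3.5 + 1.4 + -0.2
= 4.9 + -0.2
= 4.7
Since z = 4.7 >= 0, output = 1

1


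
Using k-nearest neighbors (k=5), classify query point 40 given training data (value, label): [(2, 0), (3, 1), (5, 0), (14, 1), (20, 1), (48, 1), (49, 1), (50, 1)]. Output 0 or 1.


Distances from query 40:
Point 48 (class 1): distance = 8
Point 49 (class 1): distance = 9
Point 50 (class 1): distance = 10
Point 20 (class 1): distance = 20
Point 14 (class 1): distance = 26
K=5 nearest neighbors: classes = [1, 1, 1, 1, 1]
Votes for class 1: 5 / 5
Majority vote => class 1

1


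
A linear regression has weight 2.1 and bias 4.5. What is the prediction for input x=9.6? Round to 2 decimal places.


y = 2.1 * 9.6 + (4.5)
= 20.16 + (4.5)
= 24.66

24.66


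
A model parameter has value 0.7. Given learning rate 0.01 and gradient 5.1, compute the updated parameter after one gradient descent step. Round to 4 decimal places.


w_new = w_old - lr * gradient
= 0.7 - 0.01 * 5.1
= 0.7 - (0.051)
= 0.6490

0.6490


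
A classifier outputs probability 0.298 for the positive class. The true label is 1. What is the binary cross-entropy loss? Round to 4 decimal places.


For y=1: Loss = -log(p)
= -log(0.298)
= -(-1.2107)
= 1.2107

1.2107


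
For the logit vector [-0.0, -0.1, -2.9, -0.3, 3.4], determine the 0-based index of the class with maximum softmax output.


Softmax is a monotonic transformation, so it preserves the argmax.
We need to find the index of the maximum logit.
Index 0: -0.0
Index 1: -0.1
Index 2: -2.9
Index 3: -0.3
Index 4: 3.4
Maximum logit = 3.4 at index 4

4


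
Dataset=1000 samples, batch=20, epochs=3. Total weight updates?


Iterations per epoch = 1000 / 20 = 50
Total updates = iterations_per_epoch * epochs
= 50 * 3
= 150

150


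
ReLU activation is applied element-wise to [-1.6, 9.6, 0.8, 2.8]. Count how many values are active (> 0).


ReLU(x) = max(0, x) for each element:
ReLU(-1.6) = 0
ReLU(9.6) = 9.6
ReLU(0.8) = 0.8
ReLU(2.8) = 2.8
Active neurons (>0): 3

3


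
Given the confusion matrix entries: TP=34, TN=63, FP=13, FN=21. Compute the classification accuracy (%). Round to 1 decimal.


Accuracy = (TP + TN) / (TP + TN + FP + FN) * 100
= (34 + 63) / (34 + 63 + 13 + 21)
= 97 / 131
= 0.7405
= 74.0%

74.0


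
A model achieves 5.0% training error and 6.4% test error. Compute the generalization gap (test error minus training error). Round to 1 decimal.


Generalization gap = test_error - train_error
= 6.4 - 5.0
= 1.4%
A small gap suggests good generalization.

1.4


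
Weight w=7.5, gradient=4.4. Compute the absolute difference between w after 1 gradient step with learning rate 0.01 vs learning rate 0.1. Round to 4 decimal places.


With lr=0.01: w_new = 7.5 - 0.01 * 4.4 = 7.456
With lr=0.1: w_new = 7.5 - 0.1 * 4.4 = 7.06
Absolute difference = |7.456 - 7.06|
= 0.3960

0.3960
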